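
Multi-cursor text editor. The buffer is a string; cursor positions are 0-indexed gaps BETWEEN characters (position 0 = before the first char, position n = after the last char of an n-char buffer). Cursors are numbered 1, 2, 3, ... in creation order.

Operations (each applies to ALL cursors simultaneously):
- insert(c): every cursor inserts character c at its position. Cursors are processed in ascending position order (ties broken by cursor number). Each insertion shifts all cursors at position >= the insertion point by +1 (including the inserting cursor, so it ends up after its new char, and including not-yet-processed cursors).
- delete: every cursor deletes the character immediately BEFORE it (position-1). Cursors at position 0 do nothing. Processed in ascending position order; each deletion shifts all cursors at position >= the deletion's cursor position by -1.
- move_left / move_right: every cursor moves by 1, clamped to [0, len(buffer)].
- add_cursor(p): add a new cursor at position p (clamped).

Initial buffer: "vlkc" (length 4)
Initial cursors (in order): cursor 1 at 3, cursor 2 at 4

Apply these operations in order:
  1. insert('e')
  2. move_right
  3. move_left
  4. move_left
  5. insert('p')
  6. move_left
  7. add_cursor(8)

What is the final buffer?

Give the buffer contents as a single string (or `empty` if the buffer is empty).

After op 1 (insert('e')): buffer="vlkece" (len 6), cursors c1@4 c2@6, authorship ...1.2
After op 2 (move_right): buffer="vlkece" (len 6), cursors c1@5 c2@6, authorship ...1.2
After op 3 (move_left): buffer="vlkece" (len 6), cursors c1@4 c2@5, authorship ...1.2
After op 4 (move_left): buffer="vlkece" (len 6), cursors c1@3 c2@4, authorship ...1.2
After op 5 (insert('p')): buffer="vlkpepce" (len 8), cursors c1@4 c2@6, authorship ...112.2
After op 6 (move_left): buffer="vlkpepce" (len 8), cursors c1@3 c2@5, authorship ...112.2
After op 7 (add_cursor(8)): buffer="vlkpepce" (len 8), cursors c1@3 c2@5 c3@8, authorship ...112.2

Answer: vlkpepce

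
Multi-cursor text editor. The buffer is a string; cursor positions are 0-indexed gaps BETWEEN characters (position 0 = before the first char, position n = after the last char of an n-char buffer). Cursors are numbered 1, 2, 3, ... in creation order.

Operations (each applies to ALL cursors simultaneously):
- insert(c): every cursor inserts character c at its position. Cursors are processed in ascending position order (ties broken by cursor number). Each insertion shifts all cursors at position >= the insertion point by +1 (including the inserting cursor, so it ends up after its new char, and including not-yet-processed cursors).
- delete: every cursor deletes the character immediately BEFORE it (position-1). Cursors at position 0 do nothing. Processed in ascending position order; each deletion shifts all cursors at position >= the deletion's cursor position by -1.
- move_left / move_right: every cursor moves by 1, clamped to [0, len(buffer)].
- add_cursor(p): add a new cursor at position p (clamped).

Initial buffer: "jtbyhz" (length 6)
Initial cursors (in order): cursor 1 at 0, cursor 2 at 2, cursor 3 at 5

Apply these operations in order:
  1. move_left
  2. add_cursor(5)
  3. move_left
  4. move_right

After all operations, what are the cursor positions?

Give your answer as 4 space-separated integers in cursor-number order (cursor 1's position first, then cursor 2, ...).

Answer: 1 1 4 5

Derivation:
After op 1 (move_left): buffer="jtbyhz" (len 6), cursors c1@0 c2@1 c3@4, authorship ......
After op 2 (add_cursor(5)): buffer="jtbyhz" (len 6), cursors c1@0 c2@1 c3@4 c4@5, authorship ......
After op 3 (move_left): buffer="jtbyhz" (len 6), cursors c1@0 c2@0 c3@3 c4@4, authorship ......
After op 4 (move_right): buffer="jtbyhz" (len 6), cursors c1@1 c2@1 c3@4 c4@5, authorship ......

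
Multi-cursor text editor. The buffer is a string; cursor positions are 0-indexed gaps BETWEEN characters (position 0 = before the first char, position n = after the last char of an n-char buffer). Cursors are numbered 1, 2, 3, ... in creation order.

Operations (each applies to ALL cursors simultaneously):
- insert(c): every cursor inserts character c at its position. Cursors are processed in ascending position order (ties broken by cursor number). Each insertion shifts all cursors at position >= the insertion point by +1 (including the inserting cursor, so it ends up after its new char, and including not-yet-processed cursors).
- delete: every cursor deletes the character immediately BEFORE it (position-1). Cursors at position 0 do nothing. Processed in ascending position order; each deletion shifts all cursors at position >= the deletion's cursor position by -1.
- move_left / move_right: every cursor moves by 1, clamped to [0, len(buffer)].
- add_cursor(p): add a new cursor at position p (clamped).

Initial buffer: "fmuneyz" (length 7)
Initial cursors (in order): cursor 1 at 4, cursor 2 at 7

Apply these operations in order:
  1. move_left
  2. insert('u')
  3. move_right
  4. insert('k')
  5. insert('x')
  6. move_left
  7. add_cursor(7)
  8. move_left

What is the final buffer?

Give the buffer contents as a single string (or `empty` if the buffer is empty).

After op 1 (move_left): buffer="fmuneyz" (len 7), cursors c1@3 c2@6, authorship .......
After op 2 (insert('u')): buffer="fmuuneyuz" (len 9), cursors c1@4 c2@8, authorship ...1...2.
After op 3 (move_right): buffer="fmuuneyuz" (len 9), cursors c1@5 c2@9, authorship ...1...2.
After op 4 (insert('k')): buffer="fmuunkeyuzk" (len 11), cursors c1@6 c2@11, authorship ...1.1..2.2
After op 5 (insert('x')): buffer="fmuunkxeyuzkx" (len 13), cursors c1@7 c2@13, authorship ...1.11..2.22
After op 6 (move_left): buffer="fmuunkxeyuzkx" (len 13), cursors c1@6 c2@12, authorship ...1.11..2.22
After op 7 (add_cursor(7)): buffer="fmuunkxeyuzkx" (len 13), cursors c1@6 c3@7 c2@12, authorship ...1.11..2.22
After op 8 (move_left): buffer="fmuunkxeyuzkx" (len 13), cursors c1@5 c3@6 c2@11, authorship ...1.11..2.22

Answer: fmuunkxeyuzkx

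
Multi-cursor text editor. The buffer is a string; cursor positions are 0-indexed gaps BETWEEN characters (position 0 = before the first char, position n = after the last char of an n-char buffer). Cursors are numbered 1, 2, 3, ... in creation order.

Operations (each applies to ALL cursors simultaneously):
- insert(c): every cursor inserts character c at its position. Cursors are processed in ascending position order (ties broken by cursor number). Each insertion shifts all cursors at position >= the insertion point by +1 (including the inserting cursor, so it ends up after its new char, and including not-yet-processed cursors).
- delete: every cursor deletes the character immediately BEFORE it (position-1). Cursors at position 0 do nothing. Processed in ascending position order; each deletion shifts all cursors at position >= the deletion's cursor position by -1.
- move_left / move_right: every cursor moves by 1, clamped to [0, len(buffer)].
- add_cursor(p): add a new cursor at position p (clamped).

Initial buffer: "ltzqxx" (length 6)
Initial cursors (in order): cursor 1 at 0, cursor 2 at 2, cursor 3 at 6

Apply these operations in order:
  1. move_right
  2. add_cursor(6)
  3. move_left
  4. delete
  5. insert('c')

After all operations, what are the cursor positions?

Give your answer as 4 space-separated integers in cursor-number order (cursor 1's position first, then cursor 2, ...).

After op 1 (move_right): buffer="ltzqxx" (len 6), cursors c1@1 c2@3 c3@6, authorship ......
After op 2 (add_cursor(6)): buffer="ltzqxx" (len 6), cursors c1@1 c2@3 c3@6 c4@6, authorship ......
After op 3 (move_left): buffer="ltzqxx" (len 6), cursors c1@0 c2@2 c3@5 c4@5, authorship ......
After op 4 (delete): buffer="lzx" (len 3), cursors c1@0 c2@1 c3@2 c4@2, authorship ...
After op 5 (insert('c')): buffer="clczccx" (len 7), cursors c1@1 c2@3 c3@6 c4@6, authorship 1.2.34.

Answer: 1 3 6 6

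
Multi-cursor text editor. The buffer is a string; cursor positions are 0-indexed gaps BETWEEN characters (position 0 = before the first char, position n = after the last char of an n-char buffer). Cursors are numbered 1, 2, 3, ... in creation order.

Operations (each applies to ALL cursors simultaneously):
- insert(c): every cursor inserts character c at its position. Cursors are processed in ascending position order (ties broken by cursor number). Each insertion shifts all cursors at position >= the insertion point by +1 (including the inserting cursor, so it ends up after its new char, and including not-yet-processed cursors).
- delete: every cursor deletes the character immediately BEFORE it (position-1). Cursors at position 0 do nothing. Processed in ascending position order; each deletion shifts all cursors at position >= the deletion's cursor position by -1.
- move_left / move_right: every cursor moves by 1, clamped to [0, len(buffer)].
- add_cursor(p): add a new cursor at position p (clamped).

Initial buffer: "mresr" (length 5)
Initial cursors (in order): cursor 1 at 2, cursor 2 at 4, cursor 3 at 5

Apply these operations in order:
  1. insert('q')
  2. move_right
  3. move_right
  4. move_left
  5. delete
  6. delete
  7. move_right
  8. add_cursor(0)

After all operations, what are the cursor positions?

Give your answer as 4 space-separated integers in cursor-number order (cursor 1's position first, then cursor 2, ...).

Answer: 2 2 2 0

Derivation:
After op 1 (insert('q')): buffer="mrqesqrq" (len 8), cursors c1@3 c2@6 c3@8, authorship ..1..2.3
After op 2 (move_right): buffer="mrqesqrq" (len 8), cursors c1@4 c2@7 c3@8, authorship ..1..2.3
After op 3 (move_right): buffer="mrqesqrq" (len 8), cursors c1@5 c2@8 c3@8, authorship ..1..2.3
After op 4 (move_left): buffer="mrqesqrq" (len 8), cursors c1@4 c2@7 c3@7, authorship ..1..2.3
After op 5 (delete): buffer="mrqsq" (len 5), cursors c1@3 c2@4 c3@4, authorship ..1.3
After op 6 (delete): buffer="mq" (len 2), cursors c1@1 c2@1 c3@1, authorship .3
After op 7 (move_right): buffer="mq" (len 2), cursors c1@2 c2@2 c3@2, authorship .3
After op 8 (add_cursor(0)): buffer="mq" (len 2), cursors c4@0 c1@2 c2@2 c3@2, authorship .3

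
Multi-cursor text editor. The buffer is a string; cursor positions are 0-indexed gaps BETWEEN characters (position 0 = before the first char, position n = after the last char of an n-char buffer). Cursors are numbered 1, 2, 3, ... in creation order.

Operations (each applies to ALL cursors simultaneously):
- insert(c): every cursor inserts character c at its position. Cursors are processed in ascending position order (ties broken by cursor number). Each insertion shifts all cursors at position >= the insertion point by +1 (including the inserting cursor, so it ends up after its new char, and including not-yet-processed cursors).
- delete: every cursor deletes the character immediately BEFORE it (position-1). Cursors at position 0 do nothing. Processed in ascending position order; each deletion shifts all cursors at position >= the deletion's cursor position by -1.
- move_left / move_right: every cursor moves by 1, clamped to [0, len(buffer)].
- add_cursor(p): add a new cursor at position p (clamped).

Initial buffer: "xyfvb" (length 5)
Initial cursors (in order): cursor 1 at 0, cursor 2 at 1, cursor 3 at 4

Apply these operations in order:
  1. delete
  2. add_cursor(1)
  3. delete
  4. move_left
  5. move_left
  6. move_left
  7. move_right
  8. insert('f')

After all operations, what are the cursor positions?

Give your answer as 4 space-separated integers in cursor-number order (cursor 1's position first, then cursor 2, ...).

After op 1 (delete): buffer="yfb" (len 3), cursors c1@0 c2@0 c3@2, authorship ...
After op 2 (add_cursor(1)): buffer="yfb" (len 3), cursors c1@0 c2@0 c4@1 c3@2, authorship ...
After op 3 (delete): buffer="b" (len 1), cursors c1@0 c2@0 c3@0 c4@0, authorship .
After op 4 (move_left): buffer="b" (len 1), cursors c1@0 c2@0 c3@0 c4@0, authorship .
After op 5 (move_left): buffer="b" (len 1), cursors c1@0 c2@0 c3@0 c4@0, authorship .
After op 6 (move_left): buffer="b" (len 1), cursors c1@0 c2@0 c3@0 c4@0, authorship .
After op 7 (move_right): buffer="b" (len 1), cursors c1@1 c2@1 c3@1 c4@1, authorship .
After op 8 (insert('f')): buffer="bffff" (len 5), cursors c1@5 c2@5 c3@5 c4@5, authorship .1234

Answer: 5 5 5 5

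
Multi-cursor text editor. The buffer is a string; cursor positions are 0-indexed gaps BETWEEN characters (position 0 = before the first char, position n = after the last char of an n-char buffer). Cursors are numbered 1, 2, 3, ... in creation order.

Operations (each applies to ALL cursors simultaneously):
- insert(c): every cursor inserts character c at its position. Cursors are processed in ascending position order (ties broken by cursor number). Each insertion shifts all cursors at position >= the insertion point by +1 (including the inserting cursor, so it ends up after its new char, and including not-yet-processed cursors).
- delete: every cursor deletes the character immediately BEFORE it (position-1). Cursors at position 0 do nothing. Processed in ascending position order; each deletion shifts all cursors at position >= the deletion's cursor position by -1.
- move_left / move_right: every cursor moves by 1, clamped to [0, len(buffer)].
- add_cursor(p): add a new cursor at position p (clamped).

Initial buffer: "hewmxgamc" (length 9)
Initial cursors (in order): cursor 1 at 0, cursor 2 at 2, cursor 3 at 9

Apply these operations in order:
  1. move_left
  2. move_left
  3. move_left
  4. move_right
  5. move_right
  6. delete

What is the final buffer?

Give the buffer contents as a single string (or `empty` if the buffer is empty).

After op 1 (move_left): buffer="hewmxgamc" (len 9), cursors c1@0 c2@1 c3@8, authorship .........
After op 2 (move_left): buffer="hewmxgamc" (len 9), cursors c1@0 c2@0 c3@7, authorship .........
After op 3 (move_left): buffer="hewmxgamc" (len 9), cursors c1@0 c2@0 c3@6, authorship .........
After op 4 (move_right): buffer="hewmxgamc" (len 9), cursors c1@1 c2@1 c3@7, authorship .........
After op 5 (move_right): buffer="hewmxgamc" (len 9), cursors c1@2 c2@2 c3@8, authorship .........
After op 6 (delete): buffer="wmxgac" (len 6), cursors c1@0 c2@0 c3@5, authorship ......

Answer: wmxgac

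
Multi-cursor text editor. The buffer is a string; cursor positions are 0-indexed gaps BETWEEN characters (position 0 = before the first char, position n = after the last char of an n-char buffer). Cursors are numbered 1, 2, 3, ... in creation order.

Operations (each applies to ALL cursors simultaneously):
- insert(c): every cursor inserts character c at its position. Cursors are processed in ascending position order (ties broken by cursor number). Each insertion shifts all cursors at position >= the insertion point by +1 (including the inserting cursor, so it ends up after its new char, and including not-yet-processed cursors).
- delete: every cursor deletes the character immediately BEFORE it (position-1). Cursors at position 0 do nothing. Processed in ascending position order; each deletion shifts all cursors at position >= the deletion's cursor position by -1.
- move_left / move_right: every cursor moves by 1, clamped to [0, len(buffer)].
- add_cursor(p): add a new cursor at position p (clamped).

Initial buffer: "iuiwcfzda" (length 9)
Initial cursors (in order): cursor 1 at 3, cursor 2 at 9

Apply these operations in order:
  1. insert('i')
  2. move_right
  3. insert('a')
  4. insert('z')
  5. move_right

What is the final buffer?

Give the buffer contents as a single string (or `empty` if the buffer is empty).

After op 1 (insert('i')): buffer="iuiiwcfzdai" (len 11), cursors c1@4 c2@11, authorship ...1......2
After op 2 (move_right): buffer="iuiiwcfzdai" (len 11), cursors c1@5 c2@11, authorship ...1......2
After op 3 (insert('a')): buffer="iuiiwacfzdaia" (len 13), cursors c1@6 c2@13, authorship ...1.1.....22
After op 4 (insert('z')): buffer="iuiiwazcfzdaiaz" (len 15), cursors c1@7 c2@15, authorship ...1.11.....222
After op 5 (move_right): buffer="iuiiwazcfzdaiaz" (len 15), cursors c1@8 c2@15, authorship ...1.11.....222

Answer: iuiiwazcfzdaiaz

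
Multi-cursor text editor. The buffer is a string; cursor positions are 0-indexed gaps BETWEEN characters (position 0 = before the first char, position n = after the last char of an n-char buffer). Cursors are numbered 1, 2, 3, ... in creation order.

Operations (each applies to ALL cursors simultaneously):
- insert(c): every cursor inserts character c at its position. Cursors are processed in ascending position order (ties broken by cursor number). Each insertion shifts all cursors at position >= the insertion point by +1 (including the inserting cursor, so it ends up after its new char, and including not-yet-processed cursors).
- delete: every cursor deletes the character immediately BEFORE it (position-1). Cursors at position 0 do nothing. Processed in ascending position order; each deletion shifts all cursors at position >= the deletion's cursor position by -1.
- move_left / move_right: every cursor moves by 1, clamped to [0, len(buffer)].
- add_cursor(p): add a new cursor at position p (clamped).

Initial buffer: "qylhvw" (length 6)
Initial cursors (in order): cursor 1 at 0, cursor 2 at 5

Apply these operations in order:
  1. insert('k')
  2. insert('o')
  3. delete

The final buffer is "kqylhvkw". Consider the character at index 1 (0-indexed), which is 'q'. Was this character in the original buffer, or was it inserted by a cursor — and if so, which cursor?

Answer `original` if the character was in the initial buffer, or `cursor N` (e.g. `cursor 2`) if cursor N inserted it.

Answer: original

Derivation:
After op 1 (insert('k')): buffer="kqylhvkw" (len 8), cursors c1@1 c2@7, authorship 1.....2.
After op 2 (insert('o')): buffer="koqylhvkow" (len 10), cursors c1@2 c2@9, authorship 11.....22.
After op 3 (delete): buffer="kqylhvkw" (len 8), cursors c1@1 c2@7, authorship 1.....2.
Authorship (.=original, N=cursor N): 1 . . . . . 2 .
Index 1: author = original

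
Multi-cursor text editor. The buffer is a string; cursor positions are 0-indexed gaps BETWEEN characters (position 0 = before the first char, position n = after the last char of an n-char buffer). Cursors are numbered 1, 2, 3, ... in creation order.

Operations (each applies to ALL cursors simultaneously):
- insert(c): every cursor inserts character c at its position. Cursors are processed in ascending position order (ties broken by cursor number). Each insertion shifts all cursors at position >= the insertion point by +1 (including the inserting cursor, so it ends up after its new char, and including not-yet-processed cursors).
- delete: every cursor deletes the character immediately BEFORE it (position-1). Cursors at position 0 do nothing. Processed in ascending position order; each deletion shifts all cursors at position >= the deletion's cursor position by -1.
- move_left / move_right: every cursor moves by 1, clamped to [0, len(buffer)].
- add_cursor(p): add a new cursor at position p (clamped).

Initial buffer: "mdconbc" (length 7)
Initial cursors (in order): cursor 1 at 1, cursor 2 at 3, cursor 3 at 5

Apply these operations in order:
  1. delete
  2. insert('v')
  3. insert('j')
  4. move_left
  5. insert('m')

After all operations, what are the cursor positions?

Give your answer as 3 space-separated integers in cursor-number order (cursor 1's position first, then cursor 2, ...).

After op 1 (delete): buffer="dobc" (len 4), cursors c1@0 c2@1 c3@2, authorship ....
After op 2 (insert('v')): buffer="vdvovbc" (len 7), cursors c1@1 c2@3 c3@5, authorship 1.2.3..
After op 3 (insert('j')): buffer="vjdvjovjbc" (len 10), cursors c1@2 c2@5 c3@8, authorship 11.22.33..
After op 4 (move_left): buffer="vjdvjovjbc" (len 10), cursors c1@1 c2@4 c3@7, authorship 11.22.33..
After op 5 (insert('m')): buffer="vmjdvmjovmjbc" (len 13), cursors c1@2 c2@6 c3@10, authorship 111.222.333..

Answer: 2 6 10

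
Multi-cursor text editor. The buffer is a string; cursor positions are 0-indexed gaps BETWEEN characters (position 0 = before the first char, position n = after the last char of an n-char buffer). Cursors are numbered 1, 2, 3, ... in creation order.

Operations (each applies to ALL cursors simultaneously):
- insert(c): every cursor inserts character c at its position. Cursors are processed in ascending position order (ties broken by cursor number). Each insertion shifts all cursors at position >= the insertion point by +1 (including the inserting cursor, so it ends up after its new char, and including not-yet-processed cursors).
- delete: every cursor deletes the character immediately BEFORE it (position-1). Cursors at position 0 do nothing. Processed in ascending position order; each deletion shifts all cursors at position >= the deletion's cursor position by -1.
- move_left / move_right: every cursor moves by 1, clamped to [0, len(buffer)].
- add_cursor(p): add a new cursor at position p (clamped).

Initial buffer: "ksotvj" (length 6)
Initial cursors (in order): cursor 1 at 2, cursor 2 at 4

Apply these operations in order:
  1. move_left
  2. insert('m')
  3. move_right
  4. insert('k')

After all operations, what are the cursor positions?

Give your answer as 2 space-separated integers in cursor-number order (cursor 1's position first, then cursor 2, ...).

Answer: 4 8

Derivation:
After op 1 (move_left): buffer="ksotvj" (len 6), cursors c1@1 c2@3, authorship ......
After op 2 (insert('m')): buffer="kmsomtvj" (len 8), cursors c1@2 c2@5, authorship .1..2...
After op 3 (move_right): buffer="kmsomtvj" (len 8), cursors c1@3 c2@6, authorship .1..2...
After op 4 (insert('k')): buffer="kmskomtkvj" (len 10), cursors c1@4 c2@8, authorship .1.1.2.2..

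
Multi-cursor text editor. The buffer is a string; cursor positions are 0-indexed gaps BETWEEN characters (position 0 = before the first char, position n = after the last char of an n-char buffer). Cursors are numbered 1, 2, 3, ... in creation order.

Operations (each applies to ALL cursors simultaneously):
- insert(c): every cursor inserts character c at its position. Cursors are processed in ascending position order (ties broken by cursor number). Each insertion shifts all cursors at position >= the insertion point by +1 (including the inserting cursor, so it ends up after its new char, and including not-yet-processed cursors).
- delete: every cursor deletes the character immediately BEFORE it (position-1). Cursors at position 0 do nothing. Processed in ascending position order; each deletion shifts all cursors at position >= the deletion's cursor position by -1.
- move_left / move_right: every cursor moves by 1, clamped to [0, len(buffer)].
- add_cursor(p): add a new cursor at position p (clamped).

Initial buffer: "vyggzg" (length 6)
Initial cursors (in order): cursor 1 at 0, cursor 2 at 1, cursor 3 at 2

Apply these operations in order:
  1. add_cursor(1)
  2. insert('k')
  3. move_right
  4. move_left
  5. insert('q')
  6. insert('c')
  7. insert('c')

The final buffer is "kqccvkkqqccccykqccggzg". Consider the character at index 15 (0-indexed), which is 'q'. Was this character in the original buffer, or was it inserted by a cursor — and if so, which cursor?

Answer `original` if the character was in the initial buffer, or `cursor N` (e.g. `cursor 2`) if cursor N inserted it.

Answer: cursor 3

Derivation:
After op 1 (add_cursor(1)): buffer="vyggzg" (len 6), cursors c1@0 c2@1 c4@1 c3@2, authorship ......
After op 2 (insert('k')): buffer="kvkkykggzg" (len 10), cursors c1@1 c2@4 c4@4 c3@6, authorship 1.24.3....
After op 3 (move_right): buffer="kvkkykggzg" (len 10), cursors c1@2 c2@5 c4@5 c3@7, authorship 1.24.3....
After op 4 (move_left): buffer="kvkkykggzg" (len 10), cursors c1@1 c2@4 c4@4 c3@6, authorship 1.24.3....
After op 5 (insert('q')): buffer="kqvkkqqykqggzg" (len 14), cursors c1@2 c2@7 c4@7 c3@10, authorship 11.2424.33....
After op 6 (insert('c')): buffer="kqcvkkqqccykqcggzg" (len 18), cursors c1@3 c2@10 c4@10 c3@14, authorship 111.242424.333....
After op 7 (insert('c')): buffer="kqccvkkqqccccykqccggzg" (len 22), cursors c1@4 c2@13 c4@13 c3@18, authorship 1111.24242424.3333....
Authorship (.=original, N=cursor N): 1 1 1 1 . 2 4 2 4 2 4 2 4 . 3 3 3 3 . . . .
Index 15: author = 3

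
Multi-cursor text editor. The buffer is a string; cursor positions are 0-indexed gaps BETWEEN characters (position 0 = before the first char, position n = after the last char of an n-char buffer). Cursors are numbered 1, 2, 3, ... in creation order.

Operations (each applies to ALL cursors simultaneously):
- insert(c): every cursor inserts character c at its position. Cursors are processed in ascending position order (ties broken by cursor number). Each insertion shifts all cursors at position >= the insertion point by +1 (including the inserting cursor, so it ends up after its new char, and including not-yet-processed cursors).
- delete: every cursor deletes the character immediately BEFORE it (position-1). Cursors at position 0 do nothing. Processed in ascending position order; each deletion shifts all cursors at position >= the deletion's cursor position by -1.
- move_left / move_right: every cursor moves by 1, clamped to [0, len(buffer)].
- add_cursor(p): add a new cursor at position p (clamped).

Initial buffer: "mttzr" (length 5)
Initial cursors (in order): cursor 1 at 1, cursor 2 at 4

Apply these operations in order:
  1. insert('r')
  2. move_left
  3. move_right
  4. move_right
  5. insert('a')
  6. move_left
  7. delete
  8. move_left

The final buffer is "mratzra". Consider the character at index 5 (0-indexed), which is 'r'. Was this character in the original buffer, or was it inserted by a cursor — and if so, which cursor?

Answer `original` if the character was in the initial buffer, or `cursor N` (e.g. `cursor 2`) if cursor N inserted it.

After op 1 (insert('r')): buffer="mrttzrr" (len 7), cursors c1@2 c2@6, authorship .1...2.
After op 2 (move_left): buffer="mrttzrr" (len 7), cursors c1@1 c2@5, authorship .1...2.
After op 3 (move_right): buffer="mrttzrr" (len 7), cursors c1@2 c2@6, authorship .1...2.
After op 4 (move_right): buffer="mrttzrr" (len 7), cursors c1@3 c2@7, authorship .1...2.
After op 5 (insert('a')): buffer="mrtatzrra" (len 9), cursors c1@4 c2@9, authorship .1.1..2.2
After op 6 (move_left): buffer="mrtatzrra" (len 9), cursors c1@3 c2@8, authorship .1.1..2.2
After op 7 (delete): buffer="mratzra" (len 7), cursors c1@2 c2@6, authorship .11..22
After op 8 (move_left): buffer="mratzra" (len 7), cursors c1@1 c2@5, authorship .11..22
Authorship (.=original, N=cursor N): . 1 1 . . 2 2
Index 5: author = 2

Answer: cursor 2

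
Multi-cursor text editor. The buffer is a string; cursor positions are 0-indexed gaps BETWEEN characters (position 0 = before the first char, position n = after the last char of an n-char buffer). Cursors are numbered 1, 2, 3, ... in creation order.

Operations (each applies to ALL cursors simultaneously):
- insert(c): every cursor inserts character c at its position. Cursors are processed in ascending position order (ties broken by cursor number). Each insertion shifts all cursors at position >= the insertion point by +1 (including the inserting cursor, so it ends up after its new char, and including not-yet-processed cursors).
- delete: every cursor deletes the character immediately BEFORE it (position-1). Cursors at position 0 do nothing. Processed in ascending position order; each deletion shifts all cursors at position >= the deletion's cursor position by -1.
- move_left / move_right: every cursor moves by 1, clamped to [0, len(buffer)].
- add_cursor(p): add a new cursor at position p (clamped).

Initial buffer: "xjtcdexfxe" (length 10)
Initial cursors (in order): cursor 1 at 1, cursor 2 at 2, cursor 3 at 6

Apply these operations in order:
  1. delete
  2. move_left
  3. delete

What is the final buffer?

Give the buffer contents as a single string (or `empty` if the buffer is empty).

Answer: tdxfxe

Derivation:
After op 1 (delete): buffer="tcdxfxe" (len 7), cursors c1@0 c2@0 c3@3, authorship .......
After op 2 (move_left): buffer="tcdxfxe" (len 7), cursors c1@0 c2@0 c3@2, authorship .......
After op 3 (delete): buffer="tdxfxe" (len 6), cursors c1@0 c2@0 c3@1, authorship ......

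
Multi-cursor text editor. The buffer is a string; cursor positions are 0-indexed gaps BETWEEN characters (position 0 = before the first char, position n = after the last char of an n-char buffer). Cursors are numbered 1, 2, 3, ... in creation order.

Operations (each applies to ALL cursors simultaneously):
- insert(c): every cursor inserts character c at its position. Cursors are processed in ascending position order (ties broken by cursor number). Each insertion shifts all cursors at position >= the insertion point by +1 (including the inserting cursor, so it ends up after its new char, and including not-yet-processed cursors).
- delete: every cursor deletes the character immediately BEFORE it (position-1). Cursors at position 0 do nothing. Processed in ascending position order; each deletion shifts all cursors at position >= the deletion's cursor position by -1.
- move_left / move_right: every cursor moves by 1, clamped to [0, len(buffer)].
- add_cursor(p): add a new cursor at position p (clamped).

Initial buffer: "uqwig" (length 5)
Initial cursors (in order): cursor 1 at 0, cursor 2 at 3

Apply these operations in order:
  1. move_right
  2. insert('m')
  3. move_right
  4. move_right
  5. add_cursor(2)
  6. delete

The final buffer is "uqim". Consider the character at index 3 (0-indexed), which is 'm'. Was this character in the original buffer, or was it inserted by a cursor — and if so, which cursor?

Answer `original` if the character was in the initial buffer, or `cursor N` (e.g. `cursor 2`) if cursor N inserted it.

After op 1 (move_right): buffer="uqwig" (len 5), cursors c1@1 c2@4, authorship .....
After op 2 (insert('m')): buffer="umqwimg" (len 7), cursors c1@2 c2@6, authorship .1...2.
After op 3 (move_right): buffer="umqwimg" (len 7), cursors c1@3 c2@7, authorship .1...2.
After op 4 (move_right): buffer="umqwimg" (len 7), cursors c1@4 c2@7, authorship .1...2.
After op 5 (add_cursor(2)): buffer="umqwimg" (len 7), cursors c3@2 c1@4 c2@7, authorship .1...2.
After op 6 (delete): buffer="uqim" (len 4), cursors c3@1 c1@2 c2@4, authorship ...2
Authorship (.=original, N=cursor N): . . . 2
Index 3: author = 2

Answer: cursor 2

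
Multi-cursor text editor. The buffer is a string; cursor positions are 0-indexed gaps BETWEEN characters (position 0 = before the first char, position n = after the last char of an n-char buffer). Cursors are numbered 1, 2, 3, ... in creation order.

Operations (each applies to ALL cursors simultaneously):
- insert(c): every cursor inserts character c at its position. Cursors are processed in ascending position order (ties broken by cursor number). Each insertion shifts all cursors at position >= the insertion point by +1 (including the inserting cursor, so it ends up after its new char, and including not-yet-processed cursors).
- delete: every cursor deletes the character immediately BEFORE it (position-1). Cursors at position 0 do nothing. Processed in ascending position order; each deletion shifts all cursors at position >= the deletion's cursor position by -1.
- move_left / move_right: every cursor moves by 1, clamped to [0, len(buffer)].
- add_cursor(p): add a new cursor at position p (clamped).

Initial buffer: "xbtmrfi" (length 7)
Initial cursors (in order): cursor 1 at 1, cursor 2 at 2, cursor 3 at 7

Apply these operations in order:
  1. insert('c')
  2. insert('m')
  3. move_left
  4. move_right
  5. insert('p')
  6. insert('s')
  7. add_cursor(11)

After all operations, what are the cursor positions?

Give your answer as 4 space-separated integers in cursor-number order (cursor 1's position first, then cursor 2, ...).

After op 1 (insert('c')): buffer="xcbctmrfic" (len 10), cursors c1@2 c2@4 c3@10, authorship .1.2.....3
After op 2 (insert('m')): buffer="xcmbcmtmrficm" (len 13), cursors c1@3 c2@6 c3@13, authorship .11.22.....33
After op 3 (move_left): buffer="xcmbcmtmrficm" (len 13), cursors c1@2 c2@5 c3@12, authorship .11.22.....33
After op 4 (move_right): buffer="xcmbcmtmrficm" (len 13), cursors c1@3 c2@6 c3@13, authorship .11.22.....33
After op 5 (insert('p')): buffer="xcmpbcmptmrficmp" (len 16), cursors c1@4 c2@8 c3@16, authorship .111.222.....333
After op 6 (insert('s')): buffer="xcmpsbcmpstmrficmps" (len 19), cursors c1@5 c2@10 c3@19, authorship .1111.2222.....3333
After op 7 (add_cursor(11)): buffer="xcmpsbcmpstmrficmps" (len 19), cursors c1@5 c2@10 c4@11 c3@19, authorship .1111.2222.....3333

Answer: 5 10 19 11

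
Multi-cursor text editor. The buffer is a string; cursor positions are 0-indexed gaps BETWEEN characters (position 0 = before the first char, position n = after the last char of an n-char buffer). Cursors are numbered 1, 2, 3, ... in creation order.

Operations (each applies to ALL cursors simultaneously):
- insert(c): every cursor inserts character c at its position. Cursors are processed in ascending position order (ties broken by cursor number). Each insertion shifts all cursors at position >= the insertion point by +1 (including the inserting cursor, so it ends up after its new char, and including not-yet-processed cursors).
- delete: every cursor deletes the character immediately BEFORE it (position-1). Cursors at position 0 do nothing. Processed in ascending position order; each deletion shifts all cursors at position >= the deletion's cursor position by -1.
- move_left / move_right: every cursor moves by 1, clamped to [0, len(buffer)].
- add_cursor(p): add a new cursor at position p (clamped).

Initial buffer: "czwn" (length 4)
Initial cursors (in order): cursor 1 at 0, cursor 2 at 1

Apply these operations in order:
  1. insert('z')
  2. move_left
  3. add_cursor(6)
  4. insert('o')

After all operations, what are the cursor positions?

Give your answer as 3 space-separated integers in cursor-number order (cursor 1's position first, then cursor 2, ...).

After op 1 (insert('z')): buffer="zczzwn" (len 6), cursors c1@1 c2@3, authorship 1.2...
After op 2 (move_left): buffer="zczzwn" (len 6), cursors c1@0 c2@2, authorship 1.2...
After op 3 (add_cursor(6)): buffer="zczzwn" (len 6), cursors c1@0 c2@2 c3@6, authorship 1.2...
After op 4 (insert('o')): buffer="ozcozzwno" (len 9), cursors c1@1 c2@4 c3@9, authorship 11.22...3

Answer: 1 4 9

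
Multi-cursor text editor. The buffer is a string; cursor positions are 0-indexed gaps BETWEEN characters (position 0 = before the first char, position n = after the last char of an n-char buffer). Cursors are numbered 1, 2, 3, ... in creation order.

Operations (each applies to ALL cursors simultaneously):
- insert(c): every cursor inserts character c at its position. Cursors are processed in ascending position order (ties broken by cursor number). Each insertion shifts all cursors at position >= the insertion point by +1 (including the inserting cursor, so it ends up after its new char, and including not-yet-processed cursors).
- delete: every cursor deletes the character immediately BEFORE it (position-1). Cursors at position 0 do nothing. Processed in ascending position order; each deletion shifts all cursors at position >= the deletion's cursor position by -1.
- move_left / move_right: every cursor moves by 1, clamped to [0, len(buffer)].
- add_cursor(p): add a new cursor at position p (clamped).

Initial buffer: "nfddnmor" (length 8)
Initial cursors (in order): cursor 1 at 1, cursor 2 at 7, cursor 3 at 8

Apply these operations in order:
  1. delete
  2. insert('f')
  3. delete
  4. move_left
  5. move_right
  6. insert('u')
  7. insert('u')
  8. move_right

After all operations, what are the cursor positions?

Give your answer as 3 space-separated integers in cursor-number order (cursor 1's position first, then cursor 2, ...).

Answer: 4 11 11

Derivation:
After op 1 (delete): buffer="fddnm" (len 5), cursors c1@0 c2@5 c3@5, authorship .....
After op 2 (insert('f')): buffer="ffddnmff" (len 8), cursors c1@1 c2@8 c3@8, authorship 1.....23
After op 3 (delete): buffer="fddnm" (len 5), cursors c1@0 c2@5 c3@5, authorship .....
After op 4 (move_left): buffer="fddnm" (len 5), cursors c1@0 c2@4 c3@4, authorship .....
After op 5 (move_right): buffer="fddnm" (len 5), cursors c1@1 c2@5 c3@5, authorship .....
After op 6 (insert('u')): buffer="fuddnmuu" (len 8), cursors c1@2 c2@8 c3@8, authorship .1....23
After op 7 (insert('u')): buffer="fuuddnmuuuu" (len 11), cursors c1@3 c2@11 c3@11, authorship .11....2323
After op 8 (move_right): buffer="fuuddnmuuuu" (len 11), cursors c1@4 c2@11 c3@11, authorship .11....2323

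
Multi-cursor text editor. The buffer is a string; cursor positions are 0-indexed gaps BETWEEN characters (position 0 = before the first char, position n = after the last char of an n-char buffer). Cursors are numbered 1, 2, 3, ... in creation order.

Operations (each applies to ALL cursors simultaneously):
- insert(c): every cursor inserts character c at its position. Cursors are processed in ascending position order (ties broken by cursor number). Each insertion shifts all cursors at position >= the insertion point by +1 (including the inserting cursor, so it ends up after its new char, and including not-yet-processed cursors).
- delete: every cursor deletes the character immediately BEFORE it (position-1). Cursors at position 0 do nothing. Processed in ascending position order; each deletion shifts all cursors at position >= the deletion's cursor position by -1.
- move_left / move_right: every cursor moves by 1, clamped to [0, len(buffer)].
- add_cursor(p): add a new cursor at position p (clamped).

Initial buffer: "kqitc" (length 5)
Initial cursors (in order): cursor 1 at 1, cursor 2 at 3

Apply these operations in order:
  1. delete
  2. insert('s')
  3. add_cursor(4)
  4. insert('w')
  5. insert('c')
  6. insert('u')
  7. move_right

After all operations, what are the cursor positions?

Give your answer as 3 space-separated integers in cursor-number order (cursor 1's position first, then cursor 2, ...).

After op 1 (delete): buffer="qtc" (len 3), cursors c1@0 c2@1, authorship ...
After op 2 (insert('s')): buffer="sqstc" (len 5), cursors c1@1 c2@3, authorship 1.2..
After op 3 (add_cursor(4)): buffer="sqstc" (len 5), cursors c1@1 c2@3 c3@4, authorship 1.2..
After op 4 (insert('w')): buffer="swqswtwc" (len 8), cursors c1@2 c2@5 c3@7, authorship 11.22.3.
After op 5 (insert('c')): buffer="swcqswctwcc" (len 11), cursors c1@3 c2@7 c3@10, authorship 111.222.33.
After op 6 (insert('u')): buffer="swcuqswcutwcuc" (len 14), cursors c1@4 c2@9 c3@13, authorship 1111.2222.333.
After op 7 (move_right): buffer="swcuqswcutwcuc" (len 14), cursors c1@5 c2@10 c3@14, authorship 1111.2222.333.

Answer: 5 10 14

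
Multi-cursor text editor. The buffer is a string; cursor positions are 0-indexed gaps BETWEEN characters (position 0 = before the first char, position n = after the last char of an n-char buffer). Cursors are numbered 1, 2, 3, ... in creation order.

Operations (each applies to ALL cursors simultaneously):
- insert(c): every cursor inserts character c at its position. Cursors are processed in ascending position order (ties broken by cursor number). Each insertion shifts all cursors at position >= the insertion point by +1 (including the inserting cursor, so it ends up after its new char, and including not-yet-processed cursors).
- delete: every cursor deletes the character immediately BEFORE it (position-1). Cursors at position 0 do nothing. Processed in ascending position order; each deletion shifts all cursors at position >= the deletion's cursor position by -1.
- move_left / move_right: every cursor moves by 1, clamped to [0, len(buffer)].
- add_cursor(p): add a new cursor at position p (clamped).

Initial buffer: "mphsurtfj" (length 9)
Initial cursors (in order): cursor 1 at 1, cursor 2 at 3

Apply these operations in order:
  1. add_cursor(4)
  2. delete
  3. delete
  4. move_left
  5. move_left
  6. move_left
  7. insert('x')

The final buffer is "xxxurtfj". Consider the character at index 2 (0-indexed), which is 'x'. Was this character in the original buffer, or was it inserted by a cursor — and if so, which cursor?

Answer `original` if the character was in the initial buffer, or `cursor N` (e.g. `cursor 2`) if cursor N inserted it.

Answer: cursor 3

Derivation:
After op 1 (add_cursor(4)): buffer="mphsurtfj" (len 9), cursors c1@1 c2@3 c3@4, authorship .........
After op 2 (delete): buffer="purtfj" (len 6), cursors c1@0 c2@1 c3@1, authorship ......
After op 3 (delete): buffer="urtfj" (len 5), cursors c1@0 c2@0 c3@0, authorship .....
After op 4 (move_left): buffer="urtfj" (len 5), cursors c1@0 c2@0 c3@0, authorship .....
After op 5 (move_left): buffer="urtfj" (len 5), cursors c1@0 c2@0 c3@0, authorship .....
After op 6 (move_left): buffer="urtfj" (len 5), cursors c1@0 c2@0 c3@0, authorship .....
After op 7 (insert('x')): buffer="xxxurtfj" (len 8), cursors c1@3 c2@3 c3@3, authorship 123.....
Authorship (.=original, N=cursor N): 1 2 3 . . . . .
Index 2: author = 3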